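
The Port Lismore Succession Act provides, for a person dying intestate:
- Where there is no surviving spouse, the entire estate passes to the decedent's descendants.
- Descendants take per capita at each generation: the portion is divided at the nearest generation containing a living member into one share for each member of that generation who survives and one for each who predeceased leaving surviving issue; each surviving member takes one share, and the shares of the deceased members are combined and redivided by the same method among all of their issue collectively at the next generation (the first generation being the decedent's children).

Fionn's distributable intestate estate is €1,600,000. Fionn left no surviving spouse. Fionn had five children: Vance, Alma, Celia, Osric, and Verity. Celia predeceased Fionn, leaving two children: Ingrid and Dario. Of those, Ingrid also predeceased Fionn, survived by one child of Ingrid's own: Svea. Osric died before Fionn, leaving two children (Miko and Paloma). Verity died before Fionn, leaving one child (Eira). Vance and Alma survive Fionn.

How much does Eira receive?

Eira receives €192,000.

The entire €1,600,000 passes to the descendants.
That amount (€1,600,000) is divided at the children's generation into 5 shares of €320,000. Vance and Alma each take €320,000. The 3 shares of the deceased (Celia, Osric, and Verity) are combined into a pool of €960,000.
That pool (€960,000) is divided at the grandchildren's generation into 5 shares of €192,000. Dario, Miko, Paloma, and Eira each take €192,000. The remaining share for the deceased Ingrid (€192,000) is carried to the next generation.
That pool (€192,000) passes entirely to Svea, the sole taker at the great-grandchildren's generation.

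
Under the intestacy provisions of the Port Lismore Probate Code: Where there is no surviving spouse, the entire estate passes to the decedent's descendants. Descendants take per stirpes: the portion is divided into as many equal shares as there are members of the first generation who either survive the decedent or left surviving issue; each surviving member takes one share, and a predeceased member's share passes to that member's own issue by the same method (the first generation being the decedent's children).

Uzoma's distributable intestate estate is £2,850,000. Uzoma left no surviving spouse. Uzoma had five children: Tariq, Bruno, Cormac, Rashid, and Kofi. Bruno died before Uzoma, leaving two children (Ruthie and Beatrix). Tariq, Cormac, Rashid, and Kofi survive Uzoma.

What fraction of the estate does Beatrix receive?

Beatrix receives 1/10 of the estate.

The entire £2,850,000 passes to the descendants.
That amount (£2,850,000) is divided into 5 shares of £570,000: Tariq, Cormac, Rashid, and Kofi each take £570,000; Bruno's £570,000 share passes to Bruno's issue.
Bruno's share (£570,000) is divided into 2 shares of £285,000: Ruthie and Beatrix each take £285,000.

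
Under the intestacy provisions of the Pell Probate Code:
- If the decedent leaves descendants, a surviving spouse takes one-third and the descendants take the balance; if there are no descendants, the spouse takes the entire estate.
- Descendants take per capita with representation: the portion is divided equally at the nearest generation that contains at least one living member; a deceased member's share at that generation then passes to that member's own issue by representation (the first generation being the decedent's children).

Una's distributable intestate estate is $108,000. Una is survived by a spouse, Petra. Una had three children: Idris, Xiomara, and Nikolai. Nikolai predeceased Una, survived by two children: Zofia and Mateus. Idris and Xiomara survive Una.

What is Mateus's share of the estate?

Mateus receives $12,000.

Petra takes one-third of $108,000 = $36,000. The remaining $72,000 passes to the descendants.
The descendants' portion ($72,000) is divided into 3 shares of $24,000: Idris and Xiomara each take $24,000; Nikolai's $24,000 share passes to Nikolai's issue.
Nikolai's share ($24,000) is divided into 2 shares of $12,000: Zofia and Mateus each take $12,000.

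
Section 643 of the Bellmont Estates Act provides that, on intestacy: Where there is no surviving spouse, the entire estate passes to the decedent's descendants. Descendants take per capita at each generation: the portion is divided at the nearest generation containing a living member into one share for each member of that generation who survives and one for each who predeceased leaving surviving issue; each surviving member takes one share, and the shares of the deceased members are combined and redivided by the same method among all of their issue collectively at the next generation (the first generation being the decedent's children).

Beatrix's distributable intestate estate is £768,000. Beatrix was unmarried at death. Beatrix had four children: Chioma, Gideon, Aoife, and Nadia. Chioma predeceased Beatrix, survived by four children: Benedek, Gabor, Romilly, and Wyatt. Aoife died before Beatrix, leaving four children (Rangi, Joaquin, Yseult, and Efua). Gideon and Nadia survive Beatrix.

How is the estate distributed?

Benedek: £48,000; Gabor: £48,000; Romilly: £48,000; Wyatt: £48,000; Gideon: £192,000; Rangi: £48,000; Joaquin: £48,000; Yseult: £48,000; Efua: £48,000; Nadia: £192,000

The entire £768,000 passes to the descendants.
That amount (£768,000) is divided at the children's generation into 4 shares of £192,000. Gideon and Nadia each take £192,000. The 2 shares of the deceased (Chioma and Aoife) are combined into a pool of £384,000.
That pool (£384,000) is divided at the grandchildren's generation equally among Benedek, Gabor, Romilly, Wyatt, Rangi, Joaquin, Yseult, and Efua: £48,000 each.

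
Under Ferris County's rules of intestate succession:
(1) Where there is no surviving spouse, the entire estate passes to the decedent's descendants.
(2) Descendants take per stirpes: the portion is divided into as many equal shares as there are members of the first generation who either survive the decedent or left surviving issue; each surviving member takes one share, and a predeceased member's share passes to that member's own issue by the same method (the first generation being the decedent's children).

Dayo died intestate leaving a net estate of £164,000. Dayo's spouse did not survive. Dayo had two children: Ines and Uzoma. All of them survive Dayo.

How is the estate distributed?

Ines: £82,000; Uzoma: £82,000

The entire £164,000 passes to the descendants.
That amount (£164,000) is divided into 2 shares of £82,000: Ines and Uzoma each take £82,000.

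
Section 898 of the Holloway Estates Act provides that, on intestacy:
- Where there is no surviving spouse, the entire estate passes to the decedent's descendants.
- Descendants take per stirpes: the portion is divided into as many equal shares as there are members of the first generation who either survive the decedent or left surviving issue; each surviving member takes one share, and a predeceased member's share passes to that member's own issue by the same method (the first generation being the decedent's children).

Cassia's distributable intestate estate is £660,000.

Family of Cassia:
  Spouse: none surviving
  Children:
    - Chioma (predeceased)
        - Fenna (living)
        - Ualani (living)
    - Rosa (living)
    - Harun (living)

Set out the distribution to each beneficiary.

Fenna: £110,000; Ualani: £110,000; Rosa: £220,000; Harun: £220,000

The entire £660,000 passes to the descendants.
That amount (£660,000) is divided into 3 shares of £220,000: Rosa and Harun each take £220,000; Chioma's £220,000 share passes to Chioma's issue.
Chioma's share (£220,000) is divided into 2 shares of £110,000: Fenna and Ualani each take £110,000.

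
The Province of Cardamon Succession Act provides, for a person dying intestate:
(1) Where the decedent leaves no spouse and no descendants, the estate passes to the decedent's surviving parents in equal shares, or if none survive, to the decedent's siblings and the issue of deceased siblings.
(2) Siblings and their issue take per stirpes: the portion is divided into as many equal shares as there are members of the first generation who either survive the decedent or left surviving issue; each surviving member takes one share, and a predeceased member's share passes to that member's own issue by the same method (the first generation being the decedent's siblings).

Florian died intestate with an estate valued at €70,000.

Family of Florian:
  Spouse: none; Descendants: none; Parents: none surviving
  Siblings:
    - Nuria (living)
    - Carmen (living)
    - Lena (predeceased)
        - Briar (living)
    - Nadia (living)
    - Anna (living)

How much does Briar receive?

Briar receives €14,000.

The entire €70,000 passes to the siblings and their issue.
That amount (€70,000) is divided into 5 shares of €14,000: Nuria, Carmen, Nadia, and Anna each take €14,000; Lena's €14,000 share passes to Lena's issue.
Lena's share (€14,000) passes entirely to Briar.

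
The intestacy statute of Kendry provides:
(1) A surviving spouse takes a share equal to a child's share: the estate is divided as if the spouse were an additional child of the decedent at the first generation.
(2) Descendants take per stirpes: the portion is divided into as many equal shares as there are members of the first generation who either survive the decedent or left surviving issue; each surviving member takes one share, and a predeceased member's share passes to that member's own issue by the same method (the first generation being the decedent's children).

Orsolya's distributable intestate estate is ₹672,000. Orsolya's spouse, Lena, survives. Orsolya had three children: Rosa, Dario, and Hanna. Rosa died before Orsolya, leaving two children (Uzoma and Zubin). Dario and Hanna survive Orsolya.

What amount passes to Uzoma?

Uzoma receives ₹84,000.

The spouse counts as an additional share at the children's level, so there are 4 primary shares of ₹168,000. Lena takes one such share (₹168,000).
The children's combined portion (₹504,000) is divided into 3 shares of ₹168,000: Dario and Hanna each take ₹168,000; Rosa's ₹168,000 share passes to Rosa's issue.
Rosa's share (₹168,000) is divided into 2 shares of ₹84,000: Uzoma and Zubin each take ₹84,000.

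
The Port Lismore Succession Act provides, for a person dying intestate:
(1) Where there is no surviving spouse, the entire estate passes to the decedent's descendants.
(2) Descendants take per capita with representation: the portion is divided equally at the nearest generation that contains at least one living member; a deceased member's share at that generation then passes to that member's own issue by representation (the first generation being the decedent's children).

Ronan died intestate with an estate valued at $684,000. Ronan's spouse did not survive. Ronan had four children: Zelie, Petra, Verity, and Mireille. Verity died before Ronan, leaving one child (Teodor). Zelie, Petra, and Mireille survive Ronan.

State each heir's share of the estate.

Zelie: $171,000; Petra: $171,000; Teodor: $171,000; Mireille: $171,000

The entire $684,000 passes to the descendants.
That amount ($684,000) is divided into 4 shares of $171,000: Zelie, Petra, and Mireille each take $171,000; Verity's $171,000 share passes to Verity's issue.
Verity's share ($171,000) passes entirely to Teodor.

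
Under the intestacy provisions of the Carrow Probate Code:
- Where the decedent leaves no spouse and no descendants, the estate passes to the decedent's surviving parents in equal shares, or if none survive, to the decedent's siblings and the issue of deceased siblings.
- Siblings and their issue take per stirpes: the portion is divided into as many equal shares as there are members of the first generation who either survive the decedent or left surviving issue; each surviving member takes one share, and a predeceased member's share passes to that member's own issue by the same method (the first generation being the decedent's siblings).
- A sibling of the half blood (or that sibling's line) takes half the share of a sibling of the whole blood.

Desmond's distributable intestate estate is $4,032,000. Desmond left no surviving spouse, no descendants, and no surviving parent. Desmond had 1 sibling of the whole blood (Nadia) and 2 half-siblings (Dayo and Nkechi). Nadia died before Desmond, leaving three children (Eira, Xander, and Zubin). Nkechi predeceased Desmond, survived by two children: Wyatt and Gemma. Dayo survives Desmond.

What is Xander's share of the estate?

Xander receives $672,000.

The entire $4,032,000 passes to the siblings and their issue.
Counting each half-blood sibling's line as half a unit, there are 2 units in $4,032,000, so one unit is $2,016,000. Whole-blood lines (Nadia) take $2,016,000 each; half-blood lines (Dayo and Nkechi) take $1,008,000 each.
Nadia's share ($2,016,000) is divided into 3 shares of $672,000: Eira, Xander, and Zubin each take $672,000.
Nkechi's share ($1,008,000) is divided into 2 shares of $504,000: Wyatt and Gemma each take $504,000.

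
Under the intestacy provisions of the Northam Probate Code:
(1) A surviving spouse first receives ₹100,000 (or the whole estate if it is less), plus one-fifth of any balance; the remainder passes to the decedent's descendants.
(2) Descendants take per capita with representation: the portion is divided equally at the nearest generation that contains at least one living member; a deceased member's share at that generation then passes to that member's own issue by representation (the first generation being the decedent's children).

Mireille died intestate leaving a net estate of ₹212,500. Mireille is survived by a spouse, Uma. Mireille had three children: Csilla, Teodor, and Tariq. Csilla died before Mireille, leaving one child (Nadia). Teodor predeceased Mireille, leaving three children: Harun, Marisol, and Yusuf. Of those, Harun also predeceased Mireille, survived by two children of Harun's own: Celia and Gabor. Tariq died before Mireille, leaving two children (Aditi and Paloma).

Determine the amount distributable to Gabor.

Uma first takes ₹100,000, leaving a balance of ₹112,500. Uma then takes one-fifth of the balance (₹22,500), for a total of ₹122,500. The remaining ₹90,000 passes to the descendants.
No child survives, so the initial division is made at the grandchildren's generation.
The descendants' portion (₹90,000) is divided into 6 shares of ₹15,000: Nadia, Marisol, Yusuf, Aditi, and Paloma each take ₹15,000; Harun's ₹15,000 share passes to Harun's issue.
Harun's share (₹15,000) is divided into 2 shares of ₹7,500: Celia and Gabor each take ₹7,500.

Gabor receives ₹7,500.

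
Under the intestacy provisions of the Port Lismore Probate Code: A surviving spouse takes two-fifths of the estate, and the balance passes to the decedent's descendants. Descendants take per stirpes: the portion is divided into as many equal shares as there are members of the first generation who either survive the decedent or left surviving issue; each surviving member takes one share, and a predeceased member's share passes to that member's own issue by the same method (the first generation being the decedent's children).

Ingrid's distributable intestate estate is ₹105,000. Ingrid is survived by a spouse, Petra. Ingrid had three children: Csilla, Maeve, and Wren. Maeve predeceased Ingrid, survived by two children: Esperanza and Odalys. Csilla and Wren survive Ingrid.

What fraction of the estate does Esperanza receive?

Esperanza receives 1/10 of the estate.

Petra takes two-fifths of ₹105,000 = ₹42,000. The remaining ₹63,000 passes to the descendants.
The descendants' portion (₹63,000) is divided into 3 shares of ₹21,000: Csilla and Wren each take ₹21,000; Maeve's ₹21,000 share passes to Maeve's issue.
Maeve's share (₹21,000) is divided into 2 shares of ₹10,500: Esperanza and Odalys each take ₹10,500.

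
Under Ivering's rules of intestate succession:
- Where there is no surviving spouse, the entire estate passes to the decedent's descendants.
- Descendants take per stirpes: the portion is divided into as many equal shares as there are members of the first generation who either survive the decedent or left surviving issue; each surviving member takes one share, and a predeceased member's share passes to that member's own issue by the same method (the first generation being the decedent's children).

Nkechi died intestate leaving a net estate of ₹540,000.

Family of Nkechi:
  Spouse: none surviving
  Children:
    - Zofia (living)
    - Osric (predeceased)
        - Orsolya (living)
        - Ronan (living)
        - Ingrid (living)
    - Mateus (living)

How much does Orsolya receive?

Orsolya receives ₹60,000.

The entire ₹540,000 passes to the descendants.
That amount (₹540,000) is divided into 3 shares of ₹180,000: Zofia and Mateus each take ₹180,000; Osric's ₹180,000 share passes to Osric's issue.
Osric's share (₹180,000) is divided into 3 shares of ₹60,000: Orsolya, Ronan, and Ingrid each take ₹60,000.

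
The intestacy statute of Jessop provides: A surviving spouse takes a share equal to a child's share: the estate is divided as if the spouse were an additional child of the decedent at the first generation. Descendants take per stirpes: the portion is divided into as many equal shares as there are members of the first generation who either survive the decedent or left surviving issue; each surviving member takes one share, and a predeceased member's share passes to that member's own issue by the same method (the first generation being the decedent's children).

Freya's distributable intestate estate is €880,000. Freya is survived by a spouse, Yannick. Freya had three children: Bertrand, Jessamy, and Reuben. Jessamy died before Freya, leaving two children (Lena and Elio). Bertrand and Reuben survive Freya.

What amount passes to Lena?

Lena receives €110,000.

The spouse counts as an additional share at the children's level, so there are 4 primary shares of €220,000. Yannick takes one such share (€220,000).
The children's combined portion (€660,000) is divided into 3 shares of €220,000: Bertrand and Reuben each take €220,000; Jessamy's €220,000 share passes to Jessamy's issue.
Jessamy's share (€220,000) is divided into 2 shares of €110,000: Lena and Elio each take €110,000.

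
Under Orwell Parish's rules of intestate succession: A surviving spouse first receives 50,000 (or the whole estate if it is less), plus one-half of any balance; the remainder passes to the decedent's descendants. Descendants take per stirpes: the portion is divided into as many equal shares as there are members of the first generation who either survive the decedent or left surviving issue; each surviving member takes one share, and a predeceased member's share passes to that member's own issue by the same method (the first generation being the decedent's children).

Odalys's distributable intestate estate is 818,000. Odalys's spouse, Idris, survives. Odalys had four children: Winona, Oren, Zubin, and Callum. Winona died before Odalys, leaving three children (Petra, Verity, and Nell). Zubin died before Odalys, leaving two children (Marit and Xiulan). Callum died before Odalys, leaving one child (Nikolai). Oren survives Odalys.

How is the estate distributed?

Idris: 434,000; Petra: 32,000; Verity: 32,000; Nell: 32,000; Oren: 96,000; Marit: 48,000; Xiulan: 48,000; Nikolai: 96,000

Idris first takes 50,000, leaving a balance of 768,000. Idris then takes one-half of the balance (384,000), for a total of 434,000. The remaining 384,000 passes to the descendants.
The descendants' portion (384,000) is divided into 4 shares of 96,000: Oren takes 96,000; Winona's 96,000 share passes to Winona's issue; Zubin's 96,000 share passes to Zubin's issue; Callum's 96,000 share passes to Callum's issue.
Winona's share (96,000) is divided into 3 shares of 32,000: Petra, Verity, and Nell each take 32,000.
Zubin's share (96,000) is divided into 2 shares of 48,000: Marit and Xiulan each take 48,000.
Callum's share (96,000) passes entirely to Nikolai.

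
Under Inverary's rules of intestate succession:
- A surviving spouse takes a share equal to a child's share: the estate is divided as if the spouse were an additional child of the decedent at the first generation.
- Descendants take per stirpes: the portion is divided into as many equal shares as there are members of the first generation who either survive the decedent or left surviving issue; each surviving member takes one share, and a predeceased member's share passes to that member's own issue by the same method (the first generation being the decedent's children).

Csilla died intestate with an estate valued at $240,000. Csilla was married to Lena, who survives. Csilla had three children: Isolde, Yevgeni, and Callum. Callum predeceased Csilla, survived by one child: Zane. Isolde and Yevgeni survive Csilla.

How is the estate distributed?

Lena: $60,000; Isolde: $60,000; Yevgeni: $60,000; Zane: $60,000

The spouse counts as an additional share at the children's level, so there are 4 primary shares of $60,000. Lena takes one such share ($60,000).
The children's combined portion ($180,000) is divided into 3 shares of $60,000: Isolde and Yevgeni each take $60,000; Callum's $60,000 share passes to Callum's issue.
Callum's share ($60,000) passes entirely to Zane.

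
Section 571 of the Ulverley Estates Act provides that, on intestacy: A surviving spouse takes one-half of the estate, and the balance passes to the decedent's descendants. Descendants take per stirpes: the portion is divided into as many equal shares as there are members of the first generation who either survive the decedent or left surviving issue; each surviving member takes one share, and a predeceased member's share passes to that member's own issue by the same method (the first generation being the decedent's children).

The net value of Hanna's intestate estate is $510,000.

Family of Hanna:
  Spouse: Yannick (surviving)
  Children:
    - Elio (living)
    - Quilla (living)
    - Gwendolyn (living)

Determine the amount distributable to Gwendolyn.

Yannick takes one-half of $510,000 = $255,000. The remaining $255,000 passes to the descendants.
The descendants' portion ($255,000) is divided into 3 shares of $85,000: Elio, Quilla, and Gwendolyn each take $85,000.

Gwendolyn receives $85,000.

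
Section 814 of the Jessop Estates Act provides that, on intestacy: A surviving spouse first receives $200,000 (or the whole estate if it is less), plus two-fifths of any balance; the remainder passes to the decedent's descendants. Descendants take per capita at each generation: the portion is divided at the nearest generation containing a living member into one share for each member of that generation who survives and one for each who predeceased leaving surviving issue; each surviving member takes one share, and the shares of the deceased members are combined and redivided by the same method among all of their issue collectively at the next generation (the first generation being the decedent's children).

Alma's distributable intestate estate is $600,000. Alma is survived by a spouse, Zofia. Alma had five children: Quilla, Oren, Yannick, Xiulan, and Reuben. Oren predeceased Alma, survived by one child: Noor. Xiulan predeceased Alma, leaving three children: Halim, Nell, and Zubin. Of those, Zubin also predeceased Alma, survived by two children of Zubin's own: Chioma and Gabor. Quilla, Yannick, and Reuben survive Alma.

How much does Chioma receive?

Zofia first takes $200,000, leaving a balance of $400,000. Zofia then takes two-fifths of the balance ($160,000), for a total of $360,000. The remaining $240,000 passes to the descendants.
The descendants' portion ($240,000) is divided at the children's generation into 5 shares of $48,000. Quilla, Yannick, and Reuben each take $48,000. The 2 shares of the deceased (Oren and Xiulan) are combined into a pool of $96,000.
That pool ($96,000) is divided at the grandchildren's generation into 4 shares of $24,000. Noor, Halim, and Nell each take $24,000. The remaining share for the deceased Zubin ($24,000) is carried to the next generation.
That pool ($24,000) is divided at the great-grandchildren's generation equally among Chioma and Gabor: $12,000 each.

Chioma receives $12,000.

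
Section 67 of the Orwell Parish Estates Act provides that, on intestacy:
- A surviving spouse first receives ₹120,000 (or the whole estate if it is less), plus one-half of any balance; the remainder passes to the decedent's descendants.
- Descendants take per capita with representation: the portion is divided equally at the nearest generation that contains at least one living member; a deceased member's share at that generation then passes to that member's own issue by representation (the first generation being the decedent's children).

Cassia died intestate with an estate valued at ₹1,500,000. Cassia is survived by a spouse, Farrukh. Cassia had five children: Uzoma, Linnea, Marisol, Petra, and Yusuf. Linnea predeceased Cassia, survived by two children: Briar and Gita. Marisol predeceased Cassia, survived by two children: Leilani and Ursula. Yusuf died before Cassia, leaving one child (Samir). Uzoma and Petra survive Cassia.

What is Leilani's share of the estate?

Farrukh first takes ₹120,000, leaving a balance of ₹1,380,000. Farrukh then takes one-half of the balance (₹690,000), for a total of ₹810,000. The remaining ₹690,000 passes to the descendants.
The descendants' portion (₹690,000) is divided into 5 shares of ₹138,000: Uzoma and Petra each take ₹138,000; Linnea's ₹138,000 share passes to Linnea's issue; Marisol's ₹138,000 share passes to Marisol's issue; Yusuf's ₹138,000 share passes to Yusuf's issue.
Linnea's share (₹138,000) is divided into 2 shares of ₹69,000: Briar and Gita each take ₹69,000.
Marisol's share (₹138,000) is divided into 2 shares of ₹69,000: Leilani and Ursula each take ₹69,000.
Yusuf's share (₹138,000) passes entirely to Samir.

Leilani receives ₹69,000.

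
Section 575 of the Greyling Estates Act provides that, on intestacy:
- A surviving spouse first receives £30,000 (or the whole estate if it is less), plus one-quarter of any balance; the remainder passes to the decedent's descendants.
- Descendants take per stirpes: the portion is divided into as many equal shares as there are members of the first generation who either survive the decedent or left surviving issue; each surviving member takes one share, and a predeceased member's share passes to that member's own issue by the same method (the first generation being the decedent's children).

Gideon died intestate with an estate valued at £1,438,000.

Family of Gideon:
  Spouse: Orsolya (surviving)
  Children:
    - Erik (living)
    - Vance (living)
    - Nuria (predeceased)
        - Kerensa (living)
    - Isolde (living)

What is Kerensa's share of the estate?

Kerensa receives £264,000.

Orsolya first takes £30,000, leaving a balance of £1,408,000. Orsolya then takes one-quarter of the balance (£352,000), for a total of £382,000. The remaining £1,056,000 passes to the descendants.
The descendants' portion (£1,056,000) is divided into 4 shares of £264,000: Erik, Vance, and Isolde each take £264,000; Nuria's £264,000 share passes to Nuria's issue.
Nuria's share (£264,000) passes entirely to Kerensa.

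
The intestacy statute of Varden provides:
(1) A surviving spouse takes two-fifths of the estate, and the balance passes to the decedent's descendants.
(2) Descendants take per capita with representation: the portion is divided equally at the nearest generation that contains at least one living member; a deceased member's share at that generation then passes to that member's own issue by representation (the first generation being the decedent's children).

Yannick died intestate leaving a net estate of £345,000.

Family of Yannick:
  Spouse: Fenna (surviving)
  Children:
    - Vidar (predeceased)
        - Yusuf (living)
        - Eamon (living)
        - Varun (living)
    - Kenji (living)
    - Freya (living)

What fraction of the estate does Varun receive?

Varun receives 1/15 of the estate.

Fenna takes two-fifths of £345,000 = £138,000. The remaining £207,000 passes to the descendants.
The descendants' portion (£207,000) is divided into 3 shares of £69,000: Kenji and Freya each take £69,000; Vidar's £69,000 share passes to Vidar's issue.
Vidar's share (£69,000) is divided into 3 shares of £23,000: Yusuf, Eamon, and Varun each take £23,000.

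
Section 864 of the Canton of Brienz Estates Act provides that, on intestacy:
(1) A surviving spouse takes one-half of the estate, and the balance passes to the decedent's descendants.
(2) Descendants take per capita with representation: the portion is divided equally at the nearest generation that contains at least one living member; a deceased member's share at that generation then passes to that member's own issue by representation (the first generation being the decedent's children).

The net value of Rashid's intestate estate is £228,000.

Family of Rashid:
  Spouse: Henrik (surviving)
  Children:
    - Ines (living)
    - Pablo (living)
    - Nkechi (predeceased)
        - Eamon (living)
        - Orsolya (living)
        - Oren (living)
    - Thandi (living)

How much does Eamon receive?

Eamon receives £9,500.

Henrik takes one-half of £228,000 = £114,000. The remaining £114,000 passes to the descendants.
The descendants' portion (£114,000) is divided into 4 shares of £28,500: Ines, Pablo, and Thandi each take £28,500; Nkechi's £28,500 share passes to Nkechi's issue.
Nkechi's share (£28,500) is divided into 3 shares of £9,500: Eamon, Orsolya, and Oren each take £9,500.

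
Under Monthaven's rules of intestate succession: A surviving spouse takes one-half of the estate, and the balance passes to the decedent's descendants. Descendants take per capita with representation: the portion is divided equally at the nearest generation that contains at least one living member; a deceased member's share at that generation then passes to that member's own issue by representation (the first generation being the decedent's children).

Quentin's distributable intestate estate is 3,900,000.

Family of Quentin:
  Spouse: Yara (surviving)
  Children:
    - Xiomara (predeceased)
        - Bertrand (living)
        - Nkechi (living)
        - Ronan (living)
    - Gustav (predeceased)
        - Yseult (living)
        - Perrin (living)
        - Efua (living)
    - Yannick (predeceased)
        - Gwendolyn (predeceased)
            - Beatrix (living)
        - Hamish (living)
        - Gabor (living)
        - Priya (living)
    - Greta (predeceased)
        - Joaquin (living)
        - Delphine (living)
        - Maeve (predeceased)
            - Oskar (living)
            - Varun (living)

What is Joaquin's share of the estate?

Yara takes one-half of 3,900,000 = 1,950,000. The remaining 1,950,000 passes to the descendants.
No child survives, so the initial division is made at the grandchildren's generation.
The descendants' portion (1,950,000) is divided into 13 shares of 150,000: Bertrand, Nkechi, Ronan, Yseult, Perrin, Efua, Hamish, Gabor, Priya, Joaquin, and Delphine each take 150,000; Gwendolyn's 150,000 share passes to Gwendolyn's issue; Maeve's 150,000 share passes to Maeve's issue.
Gwendolyn's share (150,000) passes entirely to Beatrix.
Maeve's share (150,000) is divided into 2 shares of 75,000: Oskar and Varun each take 75,000.

Joaquin receives 150,000.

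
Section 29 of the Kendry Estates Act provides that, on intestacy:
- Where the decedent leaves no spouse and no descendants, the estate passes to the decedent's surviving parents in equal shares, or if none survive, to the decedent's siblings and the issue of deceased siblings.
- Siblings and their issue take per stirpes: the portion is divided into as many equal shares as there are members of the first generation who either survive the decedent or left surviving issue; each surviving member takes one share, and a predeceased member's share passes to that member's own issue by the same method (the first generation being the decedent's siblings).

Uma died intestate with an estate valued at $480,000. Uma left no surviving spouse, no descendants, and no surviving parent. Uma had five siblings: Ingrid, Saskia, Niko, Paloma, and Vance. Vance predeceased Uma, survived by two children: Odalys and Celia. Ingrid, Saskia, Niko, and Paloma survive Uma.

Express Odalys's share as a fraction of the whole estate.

The entire $480,000 passes to the siblings and their issue.
That amount ($480,000) is divided into 5 shares of $96,000: Ingrid, Saskia, Niko, and Paloma each take $96,000; Vance's $96,000 share passes to Vance's issue.
Vance's share ($96,000) is divided into 2 shares of $48,000: Odalys and Celia each take $48,000.

Odalys receives 1/10 of the estate.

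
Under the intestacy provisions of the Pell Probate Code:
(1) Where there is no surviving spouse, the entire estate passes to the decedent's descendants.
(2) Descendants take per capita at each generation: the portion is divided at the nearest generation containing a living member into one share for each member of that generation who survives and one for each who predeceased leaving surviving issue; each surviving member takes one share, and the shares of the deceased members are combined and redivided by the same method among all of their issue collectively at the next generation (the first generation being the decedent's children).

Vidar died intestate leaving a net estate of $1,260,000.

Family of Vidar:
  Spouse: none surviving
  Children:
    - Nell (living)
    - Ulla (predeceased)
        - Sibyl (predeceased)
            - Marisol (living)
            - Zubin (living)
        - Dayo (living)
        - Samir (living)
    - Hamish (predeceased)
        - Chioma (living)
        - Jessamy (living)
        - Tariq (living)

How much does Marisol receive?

The entire $1,260,000 passes to the descendants.
That amount ($1,260,000) is divided at the children's generation into 3 shares of $420,000. Nell takes $420,000. The 2 shares of the deceased (Ulla and Hamish) are combined into a pool of $840,000.
That pool ($840,000) is divided at the grandchildren's generation into 6 shares of $140,000. Dayo, Samir, Chioma, Jessamy, and Tariq each take $140,000. The remaining share for the deceased Sibyl ($140,000) is carried to the next generation.
That pool ($140,000) is divided at the great-grandchildren's generation equally among Marisol and Zubin: $70,000 each.

Marisol receives $70,000.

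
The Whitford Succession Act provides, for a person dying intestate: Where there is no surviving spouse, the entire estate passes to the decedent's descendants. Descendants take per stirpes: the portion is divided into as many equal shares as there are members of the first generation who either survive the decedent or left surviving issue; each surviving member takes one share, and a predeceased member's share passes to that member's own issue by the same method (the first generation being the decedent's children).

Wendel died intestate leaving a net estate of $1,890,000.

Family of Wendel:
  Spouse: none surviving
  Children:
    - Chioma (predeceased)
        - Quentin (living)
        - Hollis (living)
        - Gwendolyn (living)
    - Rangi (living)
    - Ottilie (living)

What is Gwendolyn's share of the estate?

The entire $1,890,000 passes to the descendants.
That amount ($1,890,000) is divided into 3 shares of $630,000: Rangi and Ottilie each take $630,000; Chioma's $630,000 share passes to Chioma's issue.
Chioma's share ($630,000) is divided into 3 shares of $210,000: Quentin, Hollis, and Gwendolyn each take $210,000.

Gwendolyn receives $210,000.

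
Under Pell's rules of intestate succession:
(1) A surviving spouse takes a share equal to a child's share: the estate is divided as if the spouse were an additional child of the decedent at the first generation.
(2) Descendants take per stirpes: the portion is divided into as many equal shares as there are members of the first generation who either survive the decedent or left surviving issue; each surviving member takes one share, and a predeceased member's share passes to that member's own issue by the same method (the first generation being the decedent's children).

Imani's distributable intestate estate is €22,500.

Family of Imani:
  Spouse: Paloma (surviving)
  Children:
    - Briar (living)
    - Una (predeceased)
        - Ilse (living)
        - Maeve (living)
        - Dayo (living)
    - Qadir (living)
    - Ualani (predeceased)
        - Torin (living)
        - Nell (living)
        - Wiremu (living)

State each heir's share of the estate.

Paloma: €4,500; Briar: €4,500; Ilse: €1,500; Maeve: €1,500; Dayo: €1,500; Qadir: €4,500; Torin: €1,500; Nell: €1,500; Wiremu: €1,500

The spouse counts as an additional share at the children's level, so there are 5 primary shares of €4,500. Paloma takes one such share (€4,500).
The children's combined portion (€18,000) is divided into 4 shares of €4,500: Briar and Qadir each take €4,500; Una's €4,500 share passes to Una's issue; Ualani's €4,500 share passes to Ualani's issue.
Una's share (€4,500) is divided into 3 shares of €1,500: Ilse, Maeve, and Dayo each take €1,500.
Ualani's share (€4,500) is divided into 3 shares of €1,500: Torin, Nell, and Wiremu each take €1,500.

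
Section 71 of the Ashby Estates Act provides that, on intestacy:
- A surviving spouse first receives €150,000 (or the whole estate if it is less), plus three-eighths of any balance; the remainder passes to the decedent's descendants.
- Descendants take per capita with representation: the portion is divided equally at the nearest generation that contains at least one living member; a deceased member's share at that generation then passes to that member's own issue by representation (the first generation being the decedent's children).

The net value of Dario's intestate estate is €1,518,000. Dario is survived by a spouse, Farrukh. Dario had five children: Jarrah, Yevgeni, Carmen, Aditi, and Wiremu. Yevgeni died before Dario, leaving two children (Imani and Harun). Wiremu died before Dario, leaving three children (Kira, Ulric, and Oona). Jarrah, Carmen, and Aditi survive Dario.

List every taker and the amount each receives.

Farrukh: €663,000; Jarrah: €171,000; Imani: €85,500; Harun: €85,500; Carmen: €171,000; Aditi: €171,000; Kira: €57,000; Ulric: €57,000; Oona: €57,000

Farrukh first takes €150,000, leaving a balance of €1,368,000. Farrukh then takes three-eighths of the balance (€513,000), for a total of €663,000. The remaining €855,000 passes to the descendants.
The descendants' portion (€855,000) is divided into 5 shares of €171,000: Jarrah, Carmen, and Aditi each take €171,000; Yevgeni's €171,000 share passes to Yevgeni's issue; Wiremu's €171,000 share passes to Wiremu's issue.
Yevgeni's share (€171,000) is divided into 2 shares of €85,500: Imani and Harun each take €85,500.
Wiremu's share (€171,000) is divided into 3 shares of €57,000: Kira, Ulric, and Oona each take €57,000.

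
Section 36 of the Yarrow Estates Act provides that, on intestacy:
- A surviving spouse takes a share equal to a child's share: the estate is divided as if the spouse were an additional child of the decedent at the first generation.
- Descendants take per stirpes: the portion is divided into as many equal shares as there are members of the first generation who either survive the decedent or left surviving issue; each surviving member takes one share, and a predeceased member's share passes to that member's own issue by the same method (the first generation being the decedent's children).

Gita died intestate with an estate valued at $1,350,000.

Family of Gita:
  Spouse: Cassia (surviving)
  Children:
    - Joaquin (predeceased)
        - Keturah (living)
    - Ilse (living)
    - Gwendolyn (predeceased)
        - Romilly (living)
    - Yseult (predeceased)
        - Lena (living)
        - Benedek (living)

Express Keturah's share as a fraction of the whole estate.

The spouse counts as an additional share at the children's level, so there are 5 primary shares of $270,000. Cassia takes one such share ($270,000).
The children's combined portion ($1,080,000) is divided into 4 shares of $270,000: Ilse takes $270,000; Joaquin's $270,000 share passes to Joaquin's issue; Gwendolyn's $270,000 share passes to Gwendolyn's issue; Yseult's $270,000 share passes to Yseult's issue.
Joaquin's share ($270,000) passes entirely to Keturah.
Gwendolyn's share ($270,000) passes entirely to Romilly.
Yseult's share ($270,000) is divided into 2 shares of $135,000: Lena and Benedek each take $135,000.

Keturah receives 1/5 of the estate.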